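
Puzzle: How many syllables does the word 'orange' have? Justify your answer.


Break 'orange' into syllables: or-ange -> or | ange = 2 syllables

2 syllables


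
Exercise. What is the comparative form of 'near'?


Apply comparative formation (add -er): 'near' -> 'nearer'.

nearer


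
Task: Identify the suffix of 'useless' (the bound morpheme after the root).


The word 'useless' = 'use' (root) + '-less' (suffix). The suffix is '-less'.

less


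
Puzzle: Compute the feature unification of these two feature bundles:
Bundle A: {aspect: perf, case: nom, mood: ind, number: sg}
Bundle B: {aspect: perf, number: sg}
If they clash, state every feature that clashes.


Compare features:
aspect: A=perf vs B=perf -> unified: perf
case: A=nom vs B=_ -> unified: nom
mood: A=ind vs B=_ -> unified: ind
number: A=sg vs B=sg -> unified: sg
No clashes found.

Unified: {aspect: perf, case: nom, mood: ind, number: sg}


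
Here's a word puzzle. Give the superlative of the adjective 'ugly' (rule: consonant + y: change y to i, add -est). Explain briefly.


Apply superlative formation (consonant + y: change y to i, add -est): 'ugly' -> 'ugliest'.

ugliest


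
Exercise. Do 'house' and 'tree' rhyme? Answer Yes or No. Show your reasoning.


Rime (stressed vowel + following sounds) of 'house': -ouse = /aʊs/
Rime of 'tree': -ee = /iː/
/aʊs/ and /iː/ are different ending sounds, so the words do not rhyme.

No


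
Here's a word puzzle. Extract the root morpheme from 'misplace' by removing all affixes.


Remove prefix 'mis' from 'misplace' to get root 'place'.

place


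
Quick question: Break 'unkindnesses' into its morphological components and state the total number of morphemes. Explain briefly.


Step 1: Identify prefix: 'un' (meaning: not/reverse)
Step 2: Identify root: 'kind'
Step 3: Identify suffix(es): 'ness, es'
Decomposition: un- (prefix: not/reverse) + kind (root) + -ness (suffix: state of) + -es (plural)
Total morphemes: 4

4 morphemes (un- (prefix: not/reverse) + kind (root) + -ness (suffix: state of) + -es (plural))


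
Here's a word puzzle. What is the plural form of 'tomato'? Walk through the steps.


Apply rule: Add -es (consonant + o). 'tomato' becomes 'tomatoes'.

tomatoes


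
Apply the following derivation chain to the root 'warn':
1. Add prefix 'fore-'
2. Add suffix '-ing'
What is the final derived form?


Step 1: Add prefix 'fore-' to 'warn' = 'forewarn'
Step 2: Add suffix '-ing' to 'forewarn' = 'forewarning'

forewarning


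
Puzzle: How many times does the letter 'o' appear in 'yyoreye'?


Letter 'o' in 'yyoreye': found at position(s) 3 = 1 occurrence(s).

1


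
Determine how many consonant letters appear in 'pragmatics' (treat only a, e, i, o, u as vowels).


Consonants in 'pragmatics': p, r, g, m, t, c, s = 7 consonants.

7


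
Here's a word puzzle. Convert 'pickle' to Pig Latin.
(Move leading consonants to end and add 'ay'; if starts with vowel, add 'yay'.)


'pickle': move consonant cluster 'p' to end and add 'ay': 'icklepay'.

icklepay


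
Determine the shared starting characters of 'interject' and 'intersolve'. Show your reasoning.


Compare from the start: 5 characters match: 'inter'. Mismatch at position 6: 'j' vs 's'.

inter


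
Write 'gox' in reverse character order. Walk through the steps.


Reverse 'gox' character by character: 'xog'.

xog


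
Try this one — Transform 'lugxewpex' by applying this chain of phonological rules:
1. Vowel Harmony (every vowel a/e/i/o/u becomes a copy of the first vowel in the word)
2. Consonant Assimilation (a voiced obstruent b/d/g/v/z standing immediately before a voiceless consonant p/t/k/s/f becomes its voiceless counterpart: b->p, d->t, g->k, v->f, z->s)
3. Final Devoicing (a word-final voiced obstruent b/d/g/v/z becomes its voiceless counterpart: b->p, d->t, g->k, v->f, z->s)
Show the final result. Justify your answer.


Starting form: 'lugxewpex'
Rule 1: Vowel Harmony: all vowels become 'u' (matching first vowel). 'lugxewpex' -> 'lugxuwpux'
Rule 2: Consonant Assimilation: no voiced obstruent (b/d/g/v/z) stands immediately before a voiceless consonant (p/t/k/s/f). No change.
Rule 3: Final Devoicing: final consonant 'x' is not one of the voiced obstruents b/d/g/v/z. No change.
Final form: 'lugxuwpux'

lugxuwpux


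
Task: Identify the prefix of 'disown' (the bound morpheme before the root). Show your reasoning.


The word 'disown' = 'dis' (prefix) + 'own' (root). The prefix is 'dis'.

dis


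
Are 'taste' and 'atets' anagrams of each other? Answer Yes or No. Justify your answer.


Sorted letters of 'taste': 'aestt'
Sorted letters of 'atets': 'aestt'
They match.

Yes


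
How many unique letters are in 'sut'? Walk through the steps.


Unique letters in 'sut': {s, t, u} = 3 distinct letters.

3


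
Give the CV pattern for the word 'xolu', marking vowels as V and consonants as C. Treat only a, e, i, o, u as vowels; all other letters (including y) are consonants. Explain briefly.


Letter mapping: x = C, o = V, l = C, u = V.

CVCV


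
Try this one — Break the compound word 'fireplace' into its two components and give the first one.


Split 'fireplace' into 'fire' + 'place'. The first part is 'fire'.

fire


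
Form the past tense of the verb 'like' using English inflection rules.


Apply rule: Add -d (word ends in -e). 'like' becomes 'liked'.

liked


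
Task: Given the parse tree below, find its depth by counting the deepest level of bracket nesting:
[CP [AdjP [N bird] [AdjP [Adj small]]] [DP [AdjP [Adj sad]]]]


Count bracket nesting levels:
'[' at pos 0: depth = 1
'[' at pos 4: depth = 2
'[' at pos 10: depth = 3
'[' at pos 19: depth = 3
'[' at pos 25: depth = 4
'[' at pos 39: depth = 2
'[' at pos 43: depth = 3
'[' at pos 49: depth = 4
Maximum depth reached: 4

4


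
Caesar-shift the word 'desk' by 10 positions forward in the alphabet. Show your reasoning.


Shift each letter by 10: d -> n, e -> o, s -> c, k -> u. Result: 'nocu'.

nocu


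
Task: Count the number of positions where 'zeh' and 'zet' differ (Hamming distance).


Alignment:
Position 1: 'z' vs 'z' = match
Position 2: 'e' vs 'e' = match
Position 3: 'h' vs 't' = DIFFER
Total differences: 1

1


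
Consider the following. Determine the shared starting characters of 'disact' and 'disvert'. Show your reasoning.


Compare from the start: 3 characters match: 'dis'. Mismatch at position 4: 'a' vs 'v'.

dis


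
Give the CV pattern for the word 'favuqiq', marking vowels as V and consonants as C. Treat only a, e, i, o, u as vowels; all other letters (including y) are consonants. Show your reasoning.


Letter mapping: f = C, a = V, v = C, u = V, q = C, i = V, q = C.

CVCVCVC


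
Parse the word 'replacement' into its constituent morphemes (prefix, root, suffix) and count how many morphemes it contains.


Step 1: Identify prefix: 're' (meaning: again)
Step 2: Identify root: 'place'
Step 3: Identify suffix(es): 'ment'
Decomposition: re- (prefix: again) + place (root) + -ment (suffix: action/result)
Total morphemes: 3

3 morphemes (re- (prefix: again) + place (root) + -ment (suffix: action/result))


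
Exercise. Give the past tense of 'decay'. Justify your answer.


Apply rule: Add -ed. 'decay' becomes 'decayed'.

decayed


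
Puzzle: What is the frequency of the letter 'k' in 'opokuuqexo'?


Letter 'k' in 'opokuuqexo': found at position(s) 4 = 1 occurrence(s).

1


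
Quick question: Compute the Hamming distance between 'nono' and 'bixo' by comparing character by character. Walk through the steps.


Alignment:
Position 1: 'n' vs 'b' = DIFFER
Position 2: 'o' vs 'i' = DIFFER
Position 3: 'n' vs 'x' = DIFFER
Position 4: 'o' vs 'o' = match
Total differences: 3

3


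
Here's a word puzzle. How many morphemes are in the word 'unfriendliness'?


Decomposition: un- (prefix) + friend (root) + -ly (suffix) + -ness (suffix) = 4 morpheme(s)

4 morphemes


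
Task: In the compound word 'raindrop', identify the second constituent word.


Split 'raindrop' into 'rain' + 'drop'. The second part is 'drop'.

drop


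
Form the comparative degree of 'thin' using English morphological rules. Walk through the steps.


Apply comparative formation (double final consonant, add -er): 'thin' -> 'thinner'.

thinner


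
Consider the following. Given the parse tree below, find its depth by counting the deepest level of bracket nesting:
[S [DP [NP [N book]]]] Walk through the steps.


Count bracket nesting levels:
'[' at pos 0: depth = 1
'[' at pos 3: depth = 2
'[' at pos 7: depth = 3
'[' at pos 11: depth = 4
Maximum depth reached: 4

4


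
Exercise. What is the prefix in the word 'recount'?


The word 'recount' = 're' (prefix) + 'count' (root). The prefix is 're'.

re


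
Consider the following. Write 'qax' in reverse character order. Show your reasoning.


Reverse 'qax' character by character: 'xaq'.

xaq


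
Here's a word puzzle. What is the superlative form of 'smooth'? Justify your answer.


Apply superlative formation (add -est): 'smooth' -> 'smoothest'.

smoothest


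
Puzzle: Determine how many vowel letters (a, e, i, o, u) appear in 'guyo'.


Vowels in 'guyo': u, o = 2 vowels.

2


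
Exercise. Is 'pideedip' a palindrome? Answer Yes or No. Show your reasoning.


Forward: 'pideedip'
Reversed: 'pideedip'
They are identical.

Yes


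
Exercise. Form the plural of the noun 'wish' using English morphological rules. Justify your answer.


Apply rule: Add -es (sibilant/fricative ending). 'wish' becomes 'wishes'.

wishes


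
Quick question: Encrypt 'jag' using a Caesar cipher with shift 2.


Shift each letter by 2: j -> l, a -> c, g -> i. Result: 'lci'.

lci


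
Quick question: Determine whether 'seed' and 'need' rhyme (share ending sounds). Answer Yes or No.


Rime (stressed vowel + following sounds) of 'seed': -eed = /iːd/
Rime of 'need': -eed = /iːd/
/iːd/ and /iːd/ are the same ending sound, so the words rhyme.

Yes


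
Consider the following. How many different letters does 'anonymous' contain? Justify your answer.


Unique letters in 'anonymous': {a, m, n, o, s, u, y} = 7 distinct letters.

7


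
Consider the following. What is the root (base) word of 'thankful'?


Remove suffix '-ful' from 'thankful' to get root 'thank'.

thank


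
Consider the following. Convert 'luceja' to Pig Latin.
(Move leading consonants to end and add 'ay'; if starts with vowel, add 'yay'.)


'luceja': move consonant cluster 'l' to end and add 'ay': 'ucejalay'.

ucejalay


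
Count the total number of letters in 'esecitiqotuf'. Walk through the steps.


Spell out 'esecitiqotuf' and number each letter: e(1), s(2), e(3), c(4), i(5), t(6), i(7), q(8), o(9), t(10), u(11), f(12). Total: 12 letters.

12


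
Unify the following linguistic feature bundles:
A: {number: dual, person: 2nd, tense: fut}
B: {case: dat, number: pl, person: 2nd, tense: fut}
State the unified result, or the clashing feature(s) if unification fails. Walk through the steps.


Compare features:
case: A=_ vs B=dat -> unified: dat
number: A=dual vs B=pl -> CLASH
person: A=2nd vs B=2nd -> unified: 2nd
tense: A=fut vs B=fut -> unified: fut
Clash detected on feature 'number' (dual vs pl); unification fails.

CLASH on 'number' (dual vs pl)


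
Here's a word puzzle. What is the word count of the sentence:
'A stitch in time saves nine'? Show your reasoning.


Split into words: A | stitch | in | time | saves | nine = 6 words.

6


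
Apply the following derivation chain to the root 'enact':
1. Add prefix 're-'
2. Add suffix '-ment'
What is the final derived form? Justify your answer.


Step 1: Add prefix 're-' to 'enact' = 'reenact'
Step 2: Add suffix '-ment' to 'reenact' = 'reenactment'

reenactment


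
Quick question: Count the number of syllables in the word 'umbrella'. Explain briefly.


Break 'umbrella' into syllables: um-brel-la -> um | brel | la = 3 syllables

3 syllables


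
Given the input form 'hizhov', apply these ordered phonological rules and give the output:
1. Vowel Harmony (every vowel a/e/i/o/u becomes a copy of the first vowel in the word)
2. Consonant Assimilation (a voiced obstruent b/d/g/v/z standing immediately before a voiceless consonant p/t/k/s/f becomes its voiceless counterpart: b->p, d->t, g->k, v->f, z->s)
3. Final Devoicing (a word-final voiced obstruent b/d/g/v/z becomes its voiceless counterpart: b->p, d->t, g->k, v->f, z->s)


Starting form: 'hizhov'
Rule 1: Vowel Harmony: all vowels become 'i' (matching first vowel). 'hizhov' -> 'hizhiv'
Rule 2: Consonant Assimilation: no voiced obstruent (b/d/g/v/z) stands immediately before a voiceless consonant (p/t/k/s/f). No change.
Rule 3: Final Devoicing: word-final voiced obstruent 'v' becomes voiceless 'f'. 'hizhiv' -> 'hizhif'
Final form: 'hizhif'

hizhif


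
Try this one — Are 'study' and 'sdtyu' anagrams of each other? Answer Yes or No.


Sorted letters of 'study': 'dstuy'
Sorted letters of 'sdtyu': 'dstuy'
They match.

Yes


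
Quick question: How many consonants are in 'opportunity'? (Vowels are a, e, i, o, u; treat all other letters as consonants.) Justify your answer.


Consonants in 'opportunity': p, p, r, t, n, t, y = 7 consonants.

7


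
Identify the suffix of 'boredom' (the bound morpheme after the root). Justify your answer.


The word 'boredom' = 'bore' (root) + '-dom' (suffix). The suffix is '-dom'.

dom


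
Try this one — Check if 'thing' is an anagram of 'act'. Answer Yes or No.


Sorted letters of 'thing': 'ghint'
Sorted letters of 'act': 'act'
They do not match.

No


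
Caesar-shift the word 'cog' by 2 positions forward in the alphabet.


Shift each letter by 2: c -> e, o -> q, g -> i. Result: 'eqi'.

eqi


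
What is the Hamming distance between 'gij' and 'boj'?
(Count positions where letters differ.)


Alignment:
Position 1: 'g' vs 'b' = DIFFER
Position 2: 'i' vs 'o' = DIFFER
Position 3: 'j' vs 'j' = match
Total differences: 2

2


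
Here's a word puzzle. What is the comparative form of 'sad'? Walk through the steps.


Apply comparative formation (double final consonant, add -er): 'sad' -> 'sadder'.

sadder


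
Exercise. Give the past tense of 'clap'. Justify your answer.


Apply rule: Double final consonant and add -ed. 'clap' becomes 'clapped'.

clapped


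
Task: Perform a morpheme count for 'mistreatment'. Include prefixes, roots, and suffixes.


Decomposition: mis- (prefix) + treat (root) + -ment (suffix) = 3 morpheme(s)

3 morphemes


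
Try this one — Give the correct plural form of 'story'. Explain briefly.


Apply rule: Change -y to -ies (consonant + y). 'story' becomes 'stories'.

stories


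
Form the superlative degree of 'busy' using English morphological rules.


Apply superlative formation (consonant + y: change y to i, add -est): 'busy' -> 'busiest'.

busiest


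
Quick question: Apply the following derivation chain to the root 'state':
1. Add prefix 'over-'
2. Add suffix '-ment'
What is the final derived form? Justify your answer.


Step 1: Add prefix 'over-' to 'state' = 'overstate'
Step 2: Add suffix '-ment' to 'overstate' = 'overstatement'

overstatement


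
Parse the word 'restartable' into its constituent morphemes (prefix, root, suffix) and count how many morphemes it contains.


Step 1: Identify prefix: 're' (meaning: again)
Step 2: Identify root: 'start'
Step 3: Identify suffix(es): 'able'
Decomposition: re- (prefix: again) + start (root) + -able (suffix: capable of)
Total morphemes: 3

3 morphemes (re- (prefix: again) + start (root) + -able (suffix: capable of))


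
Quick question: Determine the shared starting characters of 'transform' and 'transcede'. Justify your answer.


Compare from the start: 5 characters match: 'trans'. Mismatch at position 6: 'f' vs 'c'.

trans


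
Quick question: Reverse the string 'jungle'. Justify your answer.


Reverse 'jungle' character by character: 'elgnuj'.

elgnuj


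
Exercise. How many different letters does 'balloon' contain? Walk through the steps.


Unique letters in 'balloon': {a, b, l, n, o} = 5 distinct letters.

5


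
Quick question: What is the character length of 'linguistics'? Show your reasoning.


Spell out 'linguistics' and number each letter: l(1), i(2), n(3), g(4), u(5), i(6), s(7), t(8), i(9), c(10), s(11). Total: 11 letters.

11


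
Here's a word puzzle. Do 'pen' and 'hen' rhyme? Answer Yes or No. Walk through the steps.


Rime (stressed vowel + following sounds) of 'pen': -en = /ɛn/
Rime of 'hen': -en = /ɛn/
/ɛn/ and /ɛn/ are the same ending sound, so the words rhyme.

Yes


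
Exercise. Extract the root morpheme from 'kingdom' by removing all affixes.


Remove suffix '-dom' from 'kingdom' to get root 'king'.

king


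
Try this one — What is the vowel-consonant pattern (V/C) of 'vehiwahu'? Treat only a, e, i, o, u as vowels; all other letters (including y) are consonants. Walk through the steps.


Letter mapping: v = C, e = V, h = C, i = V, w = C, a = V, h = C, u = V.

CVCVCVCV


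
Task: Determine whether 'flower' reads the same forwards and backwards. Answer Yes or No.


Forward: 'flower'
Reversed: 'rewolf'
They differ.

No


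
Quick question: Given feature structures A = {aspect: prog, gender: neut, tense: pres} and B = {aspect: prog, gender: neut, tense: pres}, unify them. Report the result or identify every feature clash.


Compare features:
aspect: A=prog vs B=prog -> unified: prog
gender: A=neut vs B=neut -> unified: neut
tense: A=pres vs B=pres -> unified: pres
No clashes found.

Unified: {aspect: prog, gender: neut, tense: pres}


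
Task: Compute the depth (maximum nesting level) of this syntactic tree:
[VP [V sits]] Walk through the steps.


Count bracket nesting levels:
'[' at pos 0: depth = 1
'[' at pos 4: depth = 2
Maximum depth reached: 2

2


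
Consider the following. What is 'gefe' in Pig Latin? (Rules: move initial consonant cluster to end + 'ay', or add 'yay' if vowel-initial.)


'gefe': move consonant cluster 'g' to end and add 'ay': 'efegay'.

efegay


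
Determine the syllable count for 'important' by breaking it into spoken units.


Break 'important' into syllables: im-por-tant -> im | por | tant = 3 syllables

3 syllables


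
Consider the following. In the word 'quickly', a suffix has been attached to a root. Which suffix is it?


The word 'quickly' = 'quick' (root) + '-ly' (suffix). The suffix is '-ly'.

ly


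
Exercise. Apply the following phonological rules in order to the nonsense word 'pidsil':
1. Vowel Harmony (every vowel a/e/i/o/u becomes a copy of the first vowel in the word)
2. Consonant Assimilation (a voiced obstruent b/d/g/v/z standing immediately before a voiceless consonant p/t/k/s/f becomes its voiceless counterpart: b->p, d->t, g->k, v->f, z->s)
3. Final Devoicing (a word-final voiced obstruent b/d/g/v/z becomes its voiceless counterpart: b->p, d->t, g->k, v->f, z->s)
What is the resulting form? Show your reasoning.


Starting form: 'pidsil'
Rule 1: Vowel Harmony: all vowels already match. No change.
Rule 2: Consonant Assimilation: voiced obstruent before voiceless consonant becomes voiceless ('ds' -> 'ts'). 'pidsil' -> 'pitsil'
Rule 3: Final Devoicing: final consonant 'l' is not one of the voiced obstruents b/d/g/v/z. No change.
Final form: 'pitsil'

pitsil


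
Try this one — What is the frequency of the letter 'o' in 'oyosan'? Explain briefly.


Letter 'o' in 'oyosan': found at position(s) 1, 3 = 2 occurrence(s).

2


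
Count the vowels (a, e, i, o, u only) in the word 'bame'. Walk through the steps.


Vowels in 'bame': a, e = 2 vowels.

2


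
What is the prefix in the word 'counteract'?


The word 'counteract' = 'counter' (prefix) + 'act' (root). The prefix is 'counter'.

counter


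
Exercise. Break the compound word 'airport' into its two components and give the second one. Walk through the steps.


Split 'airport' into 'air' + 'port'. The second part is 'port'.

port


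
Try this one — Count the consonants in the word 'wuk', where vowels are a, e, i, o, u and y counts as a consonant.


Consonants in 'wuk': w, k = 2 consonants.

2


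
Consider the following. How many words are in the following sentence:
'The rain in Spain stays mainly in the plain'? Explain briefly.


Split into words: The | rain | in | Spain | stays | mainly | in | the | plain = 9 words.

9


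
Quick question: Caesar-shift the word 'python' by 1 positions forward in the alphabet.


Shift each letter by 1: p -> q, y -> z, t -> u, h -> i, o -> p, n -> o. Result: 'qzuipo'.

qzuipo


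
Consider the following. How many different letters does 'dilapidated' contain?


Unique letters in 'dilapidated': {a, d, e, i, l, p, t} = 7 distinct letters.

7


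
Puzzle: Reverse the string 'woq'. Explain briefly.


Reverse 'woq' character by character: 'qow'.

qow


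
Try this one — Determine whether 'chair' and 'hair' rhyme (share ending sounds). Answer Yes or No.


Rime (stressed vowel + following sounds) of 'chair': -air = /ɛər/
Rime of 'hair': -air = /ɛər/
/ɛər/ and /ɛər/ are the same ending sound, so the words rhyme.

Yes


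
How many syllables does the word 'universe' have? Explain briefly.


Break 'universe' into syllables: u-ni-verse -> u | ni | verse = 3 syllables

3 syllables


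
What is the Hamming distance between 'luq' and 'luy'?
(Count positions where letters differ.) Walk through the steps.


Alignment:
Position 1: 'l' vs 'l' = match
Position 2: 'u' vs 'u' = match
Position 3: 'q' vs 'y' = DIFFER
Total differences: 1

1


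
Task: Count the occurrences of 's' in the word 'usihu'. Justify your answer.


Letter 's' in 'usihu': found at position(s) 2 = 1 occurrence(s).

1


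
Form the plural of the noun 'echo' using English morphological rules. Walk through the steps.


Apply rule: Add -es (consonant + o). 'echo' becomes 'echoes'.

echoes


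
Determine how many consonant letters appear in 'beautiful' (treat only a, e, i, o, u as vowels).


Consonants in 'beautiful': b, t, f, l = 4 consonants.

4


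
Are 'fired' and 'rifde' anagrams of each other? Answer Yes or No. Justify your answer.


Sorted letters of 'fired': 'defir'
Sorted letters of 'rifde': 'defir'
They match.

Yes


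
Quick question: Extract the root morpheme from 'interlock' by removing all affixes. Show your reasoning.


Remove prefix 'inter' from 'interlock' to get root 'lock'.

lock


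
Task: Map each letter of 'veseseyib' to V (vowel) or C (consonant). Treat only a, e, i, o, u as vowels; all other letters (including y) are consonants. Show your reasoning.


Letter mapping: v = C, e = V, s = C, e = V, s = C, e = V, y = C, i = V, b = C.

CVCVCVCVC


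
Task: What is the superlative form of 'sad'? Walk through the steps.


Apply superlative formation (double final consonant, add -est): 'sad' -> 'saddest'.

saddest


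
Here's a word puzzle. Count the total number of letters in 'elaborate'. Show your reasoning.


Spell out 'elaborate' and number each letter: e(1), l(2), a(3), b(4), o(5), r(6), a(7), t(8), e(9). Total: 9 letters.

9


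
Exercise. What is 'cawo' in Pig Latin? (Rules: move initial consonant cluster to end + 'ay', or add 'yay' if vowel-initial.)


'cawo': move consonant cluster 'c' to end and add 'ay': 'awocay'.

awocay


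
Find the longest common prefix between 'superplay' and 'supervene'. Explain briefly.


Compare from the start: 5 characters match: 'super'. Mismatch at position 6: 'p' vs 'v'.

super


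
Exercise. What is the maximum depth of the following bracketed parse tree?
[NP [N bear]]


Count bracket nesting levels:
'[' at pos 0: depth = 1
'[' at pos 4: depth = 2
Maximum depth reached: 2

2


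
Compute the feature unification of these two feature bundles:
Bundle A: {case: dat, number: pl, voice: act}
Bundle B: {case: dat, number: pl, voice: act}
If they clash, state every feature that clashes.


Compare features:
case: A=dat vs B=dat -> unified: dat
number: A=pl vs B=pl -> unified: pl
voice: A=act vs B=act -> unified: act
No clashes found.

Unified: {case: dat, number: pl, voice: act}


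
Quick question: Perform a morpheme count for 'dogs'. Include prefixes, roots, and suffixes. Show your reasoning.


Decomposition: dog (root) + -s (plural) = 2 morpheme(s)

2 morphemes


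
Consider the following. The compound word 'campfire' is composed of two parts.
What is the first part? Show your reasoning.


Split 'campfire' into 'camp' + 'fire'. The first part is 'camp'.

camp


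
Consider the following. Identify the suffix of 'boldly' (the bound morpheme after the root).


The word 'boldly' = 'bold' (root) + '-ly' (suffix). The suffix is '-ly'.

ly


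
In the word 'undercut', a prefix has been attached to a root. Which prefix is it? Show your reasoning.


The word 'undercut' = 'under' (prefix) + 'cut' (root). The prefix is 'under'.

under


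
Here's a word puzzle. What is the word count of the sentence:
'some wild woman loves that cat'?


Split into words: some | wild | woman | loves | that | cat = 6 words.

6


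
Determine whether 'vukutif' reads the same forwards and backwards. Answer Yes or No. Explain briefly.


Forward: 'vukutif'
Reversed: 'fitukuv'
They differ.

No


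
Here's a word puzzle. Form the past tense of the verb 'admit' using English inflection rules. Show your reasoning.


Apply rule: Double final consonant and add -ed. 'admit' becomes 'admitted'.

admitted


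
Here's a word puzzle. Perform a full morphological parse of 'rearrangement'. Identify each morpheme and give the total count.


Step 1: Identify prefix: 're' (meaning: again)
Step 2: Identify root: 'arrange'
Step 3: Identify suffix(es): 'ment'
Decomposition: re- (prefix: again) + arrange (root) + -ment (suffix: action/result)
Total morphemes: 3

3 morphemes (re- (prefix: again) + arrange (root) + -ment (suffix: action/result))


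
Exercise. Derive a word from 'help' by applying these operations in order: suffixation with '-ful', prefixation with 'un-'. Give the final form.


Step 1: Add suffix '-ful' to 'help' = 'helpful'
Step 2: Add prefix 'un-' to 'helpful' = 'unhelpful'

unhelpful


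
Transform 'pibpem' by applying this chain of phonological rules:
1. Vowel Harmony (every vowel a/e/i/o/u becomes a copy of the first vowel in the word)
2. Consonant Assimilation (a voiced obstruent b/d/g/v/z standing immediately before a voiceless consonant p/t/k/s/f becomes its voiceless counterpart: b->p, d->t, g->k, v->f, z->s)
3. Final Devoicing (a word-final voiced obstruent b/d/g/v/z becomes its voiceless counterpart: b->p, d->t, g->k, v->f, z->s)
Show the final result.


Starting form: 'pibpem'
Rule 1: Vowel Harmony: all vowels become 'i' (matching first vowel). 'pibpem' -> 'pibpim'
Rule 2: Consonant Assimilation: voiced obstruent before voiceless consonant becomes voiceless ('bp' -> 'pp'). 'pibpim' -> 'pippim'
Rule 3: Final Devoicing: final consonant 'm' is not one of the voiced obstruents b/d/g/v/z. No change.
Final form: 'pippim'

pippim


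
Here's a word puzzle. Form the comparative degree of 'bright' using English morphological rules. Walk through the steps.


Apply comparative formation (add -er): 'bright' -> 'brighter'.

brighter


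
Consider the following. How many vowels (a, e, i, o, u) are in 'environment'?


Vowels in 'environment': e, i, o, e = 4 vowels.

4


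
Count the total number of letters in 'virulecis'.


Spell out 'virulecis' and number each letter: v(1), i(2), r(3), u(4), l(5), e(6), c(7), i(8), s(9). Total: 9 letters.

9


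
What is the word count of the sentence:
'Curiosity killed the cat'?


Split into words: Curiosity | killed | the | cat = 4 words.

4


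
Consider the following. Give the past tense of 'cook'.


Apply rule: Add -ed. 'cook' becomes 'cooked'.

cooked


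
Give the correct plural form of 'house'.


Apply rule: Add -s. 'house' becomes 'houses'.

houses


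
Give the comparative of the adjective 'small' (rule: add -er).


Apply comparative formation (add -er): 'small' -> 'smaller'.

smaller


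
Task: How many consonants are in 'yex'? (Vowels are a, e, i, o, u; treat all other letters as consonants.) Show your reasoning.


Consonants in 'yex': y, x = 2 consonants.

2


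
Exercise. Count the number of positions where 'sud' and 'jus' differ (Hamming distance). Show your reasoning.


Alignment:
Position 1: 's' vs 'j' = DIFFER
Position 2: 'u' vs 'u' = match
Position 3: 'd' vs 's' = DIFFER
Total differences: 2

2


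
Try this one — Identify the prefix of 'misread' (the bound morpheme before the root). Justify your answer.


The word 'misread' = 'mis' (prefix) + 'read' (root). The prefix is 'mis'.

mis


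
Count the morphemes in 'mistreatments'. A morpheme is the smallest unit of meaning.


Decomposition: mis- (prefix) + treat (root) + -ment (suffix) + -s (plural) = 4 morpheme(s)

4 morphemes


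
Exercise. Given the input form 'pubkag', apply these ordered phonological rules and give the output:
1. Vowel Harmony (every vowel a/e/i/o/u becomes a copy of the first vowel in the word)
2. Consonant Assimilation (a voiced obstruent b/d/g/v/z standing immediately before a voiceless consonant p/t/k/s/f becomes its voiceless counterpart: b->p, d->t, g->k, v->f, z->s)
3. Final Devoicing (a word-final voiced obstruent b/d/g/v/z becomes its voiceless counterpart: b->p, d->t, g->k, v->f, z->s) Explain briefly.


Starting form: 'pubkag'
Rule 1: Vowel Harmony: all vowels become 'u' (matching first vowel). 'pubkag' -> 'pubkug'
Rule 2: Consonant Assimilation: voiced obstruent before voiceless consonant becomes voiceless ('bk' -> 'pk'). 'pubkug' -> 'pupkug'
Rule 3: Final Devoicing: word-final voiced obstruent 'g' becomes voiceless 'k'. 'pupkug' -> 'pupkuk'
Final form: 'pupkuk'

pupkuk


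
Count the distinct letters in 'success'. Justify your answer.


Unique letters in 'success': {c, e, s, u} = 4 distinct letters.

4


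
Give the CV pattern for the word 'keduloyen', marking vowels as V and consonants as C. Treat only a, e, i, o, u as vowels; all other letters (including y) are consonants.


Letter mapping: k = C, e = V, d = C, u = V, l = C, o = V, y = C, e = V, n = C.

CVCVCVCVC


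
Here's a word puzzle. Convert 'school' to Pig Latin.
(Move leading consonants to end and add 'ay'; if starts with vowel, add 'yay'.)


'school': move consonant cluster 'sch' to end and add 'ay': 'oolschay'.

oolschay


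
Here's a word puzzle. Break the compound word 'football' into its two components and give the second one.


Split 'football' into 'foot' + 'ball'. The second part is 'ball'.

ball


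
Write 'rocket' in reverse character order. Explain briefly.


Reverse 'rocket' character by character: 'tekcor'.

tekcor


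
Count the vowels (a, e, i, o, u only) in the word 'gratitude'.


Vowels in 'gratitude': a, i, u, e = 4 vowels.

4


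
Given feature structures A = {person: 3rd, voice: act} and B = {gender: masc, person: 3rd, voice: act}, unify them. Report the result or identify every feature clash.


Compare features:
gender: A=_ vs B=masc -> unified: masc
person: A=3rd vs B=3rd -> unified: 3rd
voice: A=act vs B=act -> unified: act
No clashes found.

Unified: {gender: masc, person: 3rd, voice: act}


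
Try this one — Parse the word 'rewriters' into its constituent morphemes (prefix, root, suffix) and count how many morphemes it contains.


Step 1: Identify prefix: 're' (meaning: again)
Step 2: Identify root: 'write'
Step 3: Identify suffix(es): 'er, s'
Decomposition: re- (prefix: again) + write (root) + -er (suffix: one who) + -s (plural)
Total morphemes: 4

4 morphemes (re- (prefix: again) + write (root) + -er (suffix: one who) + -s (plural))


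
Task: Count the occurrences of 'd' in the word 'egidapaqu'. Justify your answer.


Letter 'd' in 'egidapaqu': found at position(s) 4 = 1 occurrence(s).

1


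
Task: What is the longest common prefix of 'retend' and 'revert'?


Compare from the start: 2 characters match: 're'. Mismatch at position 3: 't' vs 'v'.

re


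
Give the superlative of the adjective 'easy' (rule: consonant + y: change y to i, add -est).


Apply superlative formation (consonant + y: change y to i, add -est): 'easy' -> 'easiest'.

easiest


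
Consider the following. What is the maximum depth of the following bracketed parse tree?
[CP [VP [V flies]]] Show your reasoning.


Count bracket nesting levels:
'[' at pos 0: depth = 1
'[' at pos 4: depth = 2
'[' at pos 8: depth = 3
Maximum depth reached: 3

3


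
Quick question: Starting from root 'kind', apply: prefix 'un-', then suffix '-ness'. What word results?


Step 1: Add prefix 'un-' to 'kind' = 'unkind'
Step 2: Add suffix '-ness' to 'unkind' = 'unkindness'

unkindness


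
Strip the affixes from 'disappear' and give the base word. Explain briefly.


Remove prefix 'dis' from 'disappear' to get root 'appear'.

appear


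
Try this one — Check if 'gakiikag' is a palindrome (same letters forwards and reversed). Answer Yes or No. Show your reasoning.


Forward: 'gakiikag'
Reversed: 'gakiikag'
They are identical.

Yes


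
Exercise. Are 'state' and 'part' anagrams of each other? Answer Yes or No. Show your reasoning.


Sorted letters of 'state': 'aestt'
Sorted letters of 'part': 'aprt'
They do not match.

No


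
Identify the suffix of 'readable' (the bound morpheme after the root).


The word 'readable' = 'read' (root) + '-able' (suffix). The suffix is '-able'.

able


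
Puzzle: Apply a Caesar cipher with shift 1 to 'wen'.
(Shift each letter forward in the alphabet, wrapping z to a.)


Shift each letter by 1: w -> x, e -> f, n -> o. Result: 'xfo'.

xfo


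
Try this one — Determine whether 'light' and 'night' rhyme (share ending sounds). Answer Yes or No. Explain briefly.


Rime (stressed vowel + following sounds) of 'light': -ight = /aɪt/
Rime of 'night': -ight = /aɪt/
/aɪt/ and /aɪt/ are the same ending sound, so the words rhyme.

Yes


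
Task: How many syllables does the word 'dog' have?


Break 'dog' into syllables: dog -> dog = 1 syllable

1 syllable


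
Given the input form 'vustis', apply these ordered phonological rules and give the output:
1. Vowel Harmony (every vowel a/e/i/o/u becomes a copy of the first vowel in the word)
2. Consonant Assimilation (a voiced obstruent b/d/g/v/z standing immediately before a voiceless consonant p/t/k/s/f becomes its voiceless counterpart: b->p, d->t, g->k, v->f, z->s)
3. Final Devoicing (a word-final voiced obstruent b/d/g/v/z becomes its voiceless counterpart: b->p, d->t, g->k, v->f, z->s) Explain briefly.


Starting form: 'vustis'
Rule 1: Vowel Harmony: all vowels become 'u' (matching first vowel). 'vustis' -> 'vustus'
Rule 2: Consonant Assimilation: no voiced obstruent (b/d/g/v/z) stands immediately before a voiceless consonant (p/t/k/s/f). No change.
Rule 3: Final Devoicing: final consonant 's' is not one of the voiced obstruents b/d/g/v/z. No change.
Final form: 'vustus'

vustus


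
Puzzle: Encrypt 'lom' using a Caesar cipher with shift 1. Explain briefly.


Shift each letter by 1: l -> m, o -> p, m -> n. Result: 'mpn'.

mpn


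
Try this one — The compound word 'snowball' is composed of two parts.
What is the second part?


Split 'snowball' into 'snow' + 'ball'. The second part is 'ball'.

ball


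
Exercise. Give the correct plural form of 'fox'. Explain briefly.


Apply rule: Add -es (sibilant/fricative ending). 'fox' becomes 'foxes'.

foxes


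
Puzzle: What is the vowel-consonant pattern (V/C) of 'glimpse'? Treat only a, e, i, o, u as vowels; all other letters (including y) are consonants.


Letter mapping: g = C, l = C, i = V, m = C, p = C, s = C, e = V.

CCVCCCV


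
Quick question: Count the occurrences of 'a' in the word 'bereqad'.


Letter 'a' in 'bereqad': found at position(s) 6 = 1 occurrence(s).

1


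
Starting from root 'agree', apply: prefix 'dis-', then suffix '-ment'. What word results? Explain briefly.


Step 1: Add prefix 'dis-' to 'agree' = 'disagree'
Step 2: Add suffix '-ment' to 'disagree' = 'disagreement'

disagreement


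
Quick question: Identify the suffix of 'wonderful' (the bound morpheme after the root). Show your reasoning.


The word 'wonderful' = 'wonder' (root) + '-ful' (suffix). The suffix is '-ful'.

ful


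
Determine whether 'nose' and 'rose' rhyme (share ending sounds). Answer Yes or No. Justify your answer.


Rime (stressed vowel + following sounds) of 'nose': -ose = /oʊz/
Rime of 'rose': -ose = /oʊz/
/oʊz/ and /oʊz/ are the same ending sound, so the words rhyme.

Yes


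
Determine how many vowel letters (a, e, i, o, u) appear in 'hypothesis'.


Vowels in 'hypothesis': o, e, i = 3 vowels.

3


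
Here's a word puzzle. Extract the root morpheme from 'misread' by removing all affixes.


Remove prefix 'mis' from 'misread' to get root 'read'.

read


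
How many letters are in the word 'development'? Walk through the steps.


Spell out 'development' and number each letter: d(1), e(2), v(3), e(4), l(5), o(6), p(7), m(8), e(9), n(10), t(11). Total: 11 letters.

11


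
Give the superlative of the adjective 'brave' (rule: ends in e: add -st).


Apply superlative formation (ends in e: add -st): 'brave' -> 'bravest'.

bravest


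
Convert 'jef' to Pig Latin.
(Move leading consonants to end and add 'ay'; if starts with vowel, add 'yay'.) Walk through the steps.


'jef': move consonant cluster 'j' to end and add 'ay': 'efjay'.

efjay


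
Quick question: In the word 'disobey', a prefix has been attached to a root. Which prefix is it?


The word 'disobey' = 'dis' (prefix) + 'obey' (root). The prefix is 'dis'.

dis


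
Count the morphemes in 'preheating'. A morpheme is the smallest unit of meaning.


Decomposition: pre- (prefix) + heat (root) + -ing (suffix) = 3 morpheme(s)

3 morphemes


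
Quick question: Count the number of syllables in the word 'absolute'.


Break 'absolute' into syllables: ab-so-lute -> ab | so | lute = 3 syllables

3 syllables


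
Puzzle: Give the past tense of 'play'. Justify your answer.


Apply rule: Add -ed. 'play' becomes 'played'.

played


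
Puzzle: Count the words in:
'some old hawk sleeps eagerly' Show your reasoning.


Split into words: some | old | hawk | sleeps | eagerly = 5 words.

5


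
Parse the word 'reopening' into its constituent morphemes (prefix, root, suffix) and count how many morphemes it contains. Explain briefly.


Step 1: Identify prefix: 're' (meaning: again)
Step 2: Identify root: 'open'
Step 3: Identify suffix(es): 'ing'
Decomposition: re- (prefix: again) + open (root) + -ing (suffix: ongoing action)
Total morphemes: 3

3 morphemes (re- (prefix: again) + open (root) + -ing (suffix: ongoing action))


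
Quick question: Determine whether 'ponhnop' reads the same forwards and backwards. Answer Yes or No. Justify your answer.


Forward: 'ponhnop'
Reversed: 'ponhnop'
They are identical.

Yes


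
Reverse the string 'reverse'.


Reverse 'reverse' character by character: 'esrever'.

esrever


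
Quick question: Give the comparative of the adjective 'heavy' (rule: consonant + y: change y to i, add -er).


Apply comparative formation (consonant + y: change y to i, add -er): 'heavy' -> 'heavier'.

heavier


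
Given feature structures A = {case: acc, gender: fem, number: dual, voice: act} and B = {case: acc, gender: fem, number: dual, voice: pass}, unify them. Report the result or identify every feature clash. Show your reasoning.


Compare features:
case: A=acc vs B=acc -> unified: acc
gender: A=fem vs B=fem -> unified: fem
number: A=dual vs B=dual -> unified: dual
voice: A=act vs B=pass -> CLASH
Clash detected on feature 'voice' (act vs pass); unification fails.

CLASH on 'voice' (act vs pass)
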